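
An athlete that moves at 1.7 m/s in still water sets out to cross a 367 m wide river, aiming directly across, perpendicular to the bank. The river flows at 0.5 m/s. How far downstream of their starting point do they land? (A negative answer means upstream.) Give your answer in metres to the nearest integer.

Perpendicular speed = 1.700 m/s; crossing time = 367 / 1.700 = 215.882 s.
Net downstream speed = 0.500 m/s.
Drift = 0.500 × 215.882 = 107.941 m (downstream).

108 m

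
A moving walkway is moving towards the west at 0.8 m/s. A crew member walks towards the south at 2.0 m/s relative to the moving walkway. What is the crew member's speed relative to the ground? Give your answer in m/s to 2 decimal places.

2.15 m/s

Taking east as x and north as y: moving walkway velocity = (-0.800, 0.000) m/s; crew member velocity relative to moving walkway = (0.000, -2.000) m/s.
Velocity relative to ground = (-0.800, 0.000) + (0.000, -2.000) = (-0.800, -2.000) m/s.
Speed = |(-0.800, -2.000)| = 2.154 m/s.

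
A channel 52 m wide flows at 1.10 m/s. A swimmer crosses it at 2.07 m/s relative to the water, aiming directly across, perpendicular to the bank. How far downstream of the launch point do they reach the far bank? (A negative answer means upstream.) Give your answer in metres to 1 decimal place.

27.6 m

Perpendicular speed = 2.070 m/s; crossing time = 52 / 2.070 = 25.121 s.
Net downstream speed = 1.100 m/s.
Drift = 1.100 × 25.121 = 27.633 m (downstream).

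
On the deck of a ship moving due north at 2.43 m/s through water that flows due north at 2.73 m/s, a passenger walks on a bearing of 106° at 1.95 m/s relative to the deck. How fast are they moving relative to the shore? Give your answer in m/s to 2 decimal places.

In east/north components (m/s): passenger relative to ship = (1.874, -0.537); ship relative to water = (0.000, 2.430); water relative to ground = (0.000, 2.730).
Sum = (1.874, 4.623) m/s.
Speed = |(1.874, 4.623)| = 4.988 m/s.

4.99 m/s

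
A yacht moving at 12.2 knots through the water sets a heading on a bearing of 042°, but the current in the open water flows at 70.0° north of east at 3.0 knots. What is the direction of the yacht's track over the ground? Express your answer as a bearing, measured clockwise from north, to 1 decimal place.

037.7°

Taking east as x and north as y: velocity relative to the water = (8.163, 9.066) knots; the water relative to ground = (1.026, 2.819) knots.
Velocity relative to ground = (8.163, 9.066) + (1.026, 2.819) = (9.189, 11.885) knots.
Bearing = atan2(9.19, 11.89) = 37.71° clockwise from north.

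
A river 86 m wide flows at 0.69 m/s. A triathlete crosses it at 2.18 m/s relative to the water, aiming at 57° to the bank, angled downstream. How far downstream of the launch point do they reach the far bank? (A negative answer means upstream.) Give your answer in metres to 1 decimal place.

Perpendicular speed = 1.828 m/s; crossing time = 86 / 1.828 = 47.038 s.
Net downstream speed = 1.877 m/s.
Drift = 1.877 × 47.038 = 88.305 m (downstream).

88.3 m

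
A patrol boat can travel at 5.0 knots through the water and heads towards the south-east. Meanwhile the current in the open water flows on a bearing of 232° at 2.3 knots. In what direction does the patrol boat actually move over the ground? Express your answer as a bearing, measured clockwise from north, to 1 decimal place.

Taking east as x and north as y: velocity relative to the water = (3.536, -3.536) knots; the water relative to ground = (-1.812, -1.416) knots.
Velocity relative to ground = (3.536, -3.536) + (-1.812, -1.416) = (1.723, -4.952) knots.
Bearing = atan2(1.72, -4.95) = 160.81° clockwise from north.

160.8°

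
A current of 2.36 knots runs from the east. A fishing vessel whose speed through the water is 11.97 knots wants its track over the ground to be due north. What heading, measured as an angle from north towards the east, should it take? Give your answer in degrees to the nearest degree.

11°

The current pushes perpendicular to the desired track; the heading must have a component into the current equal to 2.36 knots: 11.97 sin θ = 2.36.
sin θ = 0.1972, so θ = 11.371°.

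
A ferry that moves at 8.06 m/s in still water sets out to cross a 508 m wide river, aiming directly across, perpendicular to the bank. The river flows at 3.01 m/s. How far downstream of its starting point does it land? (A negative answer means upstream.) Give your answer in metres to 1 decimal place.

Perpendicular speed = 8.060 m/s; crossing time = 508 / 8.060 = 63.027 s.
Net downstream speed = 3.010 m/s.
Drift = 3.010 × 63.027 = 189.712 m (downstream).

189.7 m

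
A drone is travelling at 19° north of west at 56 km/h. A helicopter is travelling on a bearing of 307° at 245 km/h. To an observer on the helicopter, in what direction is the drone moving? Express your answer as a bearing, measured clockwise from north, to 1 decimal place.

Taking east as x and north as y: drone velocity = (-52.949, 18.232) km/h; helicopter velocity = (-195.666, 147.445) km/h.
Velocity of drone relative to helicopter = (-52.949, 18.232) − (-195.666, 147.445) = (142.717, -129.213) km/h.
Bearing = atan2(142.72, -129.21) = 132.16° clockwise from north.

132.2°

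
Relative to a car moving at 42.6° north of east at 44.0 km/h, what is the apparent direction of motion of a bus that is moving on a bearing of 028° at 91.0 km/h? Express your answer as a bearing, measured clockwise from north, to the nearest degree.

Taking east as x and north as y: bus velocity = (42.722, 80.348) km/h; car velocity = (32.388, 29.783) km/h.
Velocity of bus relative to car = (42.722, 80.348) − (32.388, 29.783) = (10.334, 50.566) km/h.
Bearing = atan2(10.33, 50.57) = 11.55° clockwise from north.

012°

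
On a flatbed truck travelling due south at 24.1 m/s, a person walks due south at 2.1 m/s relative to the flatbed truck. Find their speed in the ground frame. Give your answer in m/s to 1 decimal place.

Taking east as x and north as y: flatbed truck velocity = (0.000, -24.100) m/s; person velocity relative to flatbed truck = (0.000, -2.100) m/s.
Velocity relative to ground = (0.000, -24.100) + (0.000, -2.100) = (0.000, -26.200) m/s.
Speed = |(0.000, -26.200)| = 26.200 m/s.

26.2 m/s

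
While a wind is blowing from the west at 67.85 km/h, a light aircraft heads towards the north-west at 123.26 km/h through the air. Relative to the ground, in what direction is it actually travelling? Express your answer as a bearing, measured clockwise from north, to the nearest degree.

348°

Taking east as x and north as y: velocity relative to the air = (-87.158, 87.158) km/h; the air relative to ground = (67.850, 0.000) km/h.
Velocity relative to ground = (-87.158, 87.158) + (67.850, 0.000) = (-19.308, 87.158) km/h.
Bearing = atan2(-19.31, 87.16) = 347.51° clockwise from north.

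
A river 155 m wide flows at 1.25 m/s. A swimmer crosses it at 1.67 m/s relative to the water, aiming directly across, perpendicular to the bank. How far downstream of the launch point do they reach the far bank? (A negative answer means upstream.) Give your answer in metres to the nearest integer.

116 m

Perpendicular speed = 1.670 m/s; crossing time = 155 / 1.670 = 92.814 s.
Net downstream speed = 1.250 m/s.
Drift = 1.250 × 92.814 = 116.018 m (downstream).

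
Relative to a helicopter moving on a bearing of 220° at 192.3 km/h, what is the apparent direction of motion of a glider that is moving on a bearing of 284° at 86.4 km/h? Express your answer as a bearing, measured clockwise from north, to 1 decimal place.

Taking east as x and north as y: glider velocity = (-83.834, 20.902) km/h; helicopter velocity = (-123.608, -147.310) km/h.
Velocity of glider relative to helicopter = (-83.834, 20.902) − (-123.608, -147.310) = (39.775, 168.212) km/h.
Bearing = atan2(39.77, 168.21) = 13.30° clockwise from north.

013.3°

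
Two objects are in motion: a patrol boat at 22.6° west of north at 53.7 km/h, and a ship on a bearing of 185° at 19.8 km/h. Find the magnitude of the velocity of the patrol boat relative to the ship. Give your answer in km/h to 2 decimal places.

71.83 km/h

Taking east as x and north as y: patrol boat velocity = (-20.637, 49.576) km/h; ship velocity = (-1.726, -19.725) km/h.
Velocity of patrol boat relative to ship = (-20.637, 49.576) − (-1.726, -19.725) = (-18.911, 69.301) km/h.
Magnitude = |(-18.911, 69.301)| = 71.835 km/h.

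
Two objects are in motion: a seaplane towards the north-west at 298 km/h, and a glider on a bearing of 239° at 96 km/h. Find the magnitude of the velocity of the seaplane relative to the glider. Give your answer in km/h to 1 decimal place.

Taking east as x and north as y: seaplane velocity = (-210.718, 210.718) km/h; glider velocity = (-82.288, -49.444) km/h.
Velocity of seaplane relative to glider = (-210.718, 210.718) − (-82.288, -49.444) = (-128.430, 260.161) km/h.
Magnitude = |(-128.430, 260.161)| = 290.135 km/h.

290.1 km/h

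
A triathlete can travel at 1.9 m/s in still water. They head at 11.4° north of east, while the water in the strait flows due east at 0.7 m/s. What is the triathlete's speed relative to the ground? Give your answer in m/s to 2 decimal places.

2.59 m/s

Taking east as x and north as y: velocity relative to the water = (1.863, 0.376) m/s; the water relative to ground = (0.700, 0.000) m/s.
Velocity relative to ground = (1.863, 0.376) + (0.700, 0.000) = (2.563, 0.376) m/s.
Speed = |(2.563, 0.376)| = 2.590 m/s.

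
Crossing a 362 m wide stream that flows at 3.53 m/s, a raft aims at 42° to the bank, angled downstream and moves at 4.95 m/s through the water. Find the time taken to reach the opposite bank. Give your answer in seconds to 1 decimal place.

109.3 s

The component of the raft's velocity perpendicular to the bank is 4.95 × sin 42° = 3.312 m/s.
The flow acts along the bank and has no component across it.
Time = 362 / 3.312 = 109.293 s.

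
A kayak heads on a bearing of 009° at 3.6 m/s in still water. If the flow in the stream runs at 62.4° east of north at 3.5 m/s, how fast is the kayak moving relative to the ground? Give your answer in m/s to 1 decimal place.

Taking east as x and north as y: velocity relative to the water = (0.563, 3.556) m/s; the water relative to ground = (3.102, 1.622) m/s.
Velocity relative to ground = (0.563, 3.556) + (3.102, 1.622) = (3.665, 5.177) m/s.
Speed = |(3.665, 5.177)| = 6.343 m/s.

6.3 m/s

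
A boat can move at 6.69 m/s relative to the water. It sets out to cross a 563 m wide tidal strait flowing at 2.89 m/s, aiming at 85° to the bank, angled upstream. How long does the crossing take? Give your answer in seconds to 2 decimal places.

84.48 s

The component of the boat's velocity perpendicular to the bank is 6.69 × sin 85° = 6.665 m/s.
The flow acts along the bank and has no component across it.
Time = 563 / 6.665 = 84.477 s.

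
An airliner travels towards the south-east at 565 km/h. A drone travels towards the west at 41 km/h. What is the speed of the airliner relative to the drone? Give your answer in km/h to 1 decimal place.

Taking east as x and north as y: airliner velocity = (399.515, -399.515) km/h; drone velocity = (-41.000, 0.000) km/h.
Velocity of airliner relative to drone = (399.515, -399.515) − (-41.000, 0.000) = (440.515, -399.515) km/h.
Magnitude = |(440.515, -399.515)| = 594.698 km/h.

594.7 km/h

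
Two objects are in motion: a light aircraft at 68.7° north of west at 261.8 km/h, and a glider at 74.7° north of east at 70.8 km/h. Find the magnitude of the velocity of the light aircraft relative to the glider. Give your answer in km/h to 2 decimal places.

209.26 km/h

Taking east as x and north as y: light aircraft velocity = (-95.099, 243.917) km/h; glider velocity = (18.682, 68.291) km/h.
Velocity of light aircraft relative to glider = (-95.099, 243.917) − (18.682, 68.291) = (-113.781, 175.626) km/h.
Magnitude = |(-113.781, 175.626)| = 209.262 km/h.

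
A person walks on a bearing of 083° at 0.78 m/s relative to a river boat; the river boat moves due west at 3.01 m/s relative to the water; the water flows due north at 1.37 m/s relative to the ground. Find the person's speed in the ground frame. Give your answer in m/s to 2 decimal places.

2.67 m/s

In east/north components (m/s): person relative to river boat = (0.774, 0.095); river boat relative to water = (-3.010, 0.000); water relative to ground = (0.000, 1.370).
Sum = (-2.236, 1.465) m/s.
Speed = |(-2.236, 1.465)| = 2.673 m/s.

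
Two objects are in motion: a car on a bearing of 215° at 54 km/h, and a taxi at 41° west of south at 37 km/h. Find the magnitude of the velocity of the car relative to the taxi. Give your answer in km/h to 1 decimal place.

Taking east as x and north as y: car velocity = (-30.973, -44.234) km/h; taxi velocity = (-24.274, -27.924) km/h.
Velocity of car relative to taxi = (-30.973, -44.234) − (-24.274, -27.924) = (-6.699, -16.310) km/h.
Magnitude = |(-6.699, -16.310)| = 17.632 km/h.

17.6 km/h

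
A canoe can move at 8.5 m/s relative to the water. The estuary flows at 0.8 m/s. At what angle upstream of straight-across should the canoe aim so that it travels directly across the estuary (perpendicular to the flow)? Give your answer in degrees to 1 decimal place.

To cancel the current, the upstream component of the canoe's velocity must equal the flow: 8.5 sin θ = 0.8.
sin θ = 0.8 / 8.5 = 0.0941.
θ = arcsin(0.0941) = 5.401°.

5.4°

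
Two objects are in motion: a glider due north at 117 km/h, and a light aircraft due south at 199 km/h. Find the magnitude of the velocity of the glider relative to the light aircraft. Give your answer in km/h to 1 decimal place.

Taking east as x and north as y: glider velocity = (0.000, 117.000) km/h; light aircraft velocity = (0.000, -199.000) km/h.
Velocity of glider relative to light aircraft = (0.000, 117.000) − (0.000, -199.000) = (0.000, 316.000) km/h.
Magnitude = |(0.000, 316.000)| = 316.000 km/h.

316.0 km/h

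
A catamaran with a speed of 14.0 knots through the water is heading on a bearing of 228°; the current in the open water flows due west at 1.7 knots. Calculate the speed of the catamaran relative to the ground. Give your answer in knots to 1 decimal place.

15.3 knots

Taking east as x and north as y: velocity relative to the water = (-10.404, -9.368) knots; the water relative to ground = (-1.700, 0.000) knots.
Velocity relative to ground = (-10.404, -9.368) + (-1.700, 0.000) = (-12.104, -9.368) knots.
Speed = |(-12.104, -9.368)| = 15.306 knots.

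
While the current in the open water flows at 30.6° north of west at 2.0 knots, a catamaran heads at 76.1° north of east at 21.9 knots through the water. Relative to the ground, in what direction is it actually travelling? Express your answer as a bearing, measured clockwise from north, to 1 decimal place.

009.0°

Taking east as x and north as y: velocity relative to the water = (5.261, 21.259) knots; the water relative to ground = (-1.721, 1.018) knots.
Velocity relative to ground = (5.261, 21.259) + (-1.721, 1.018) = (3.540, 22.277) knots.
Bearing = atan2(3.54, 22.28) = 9.03° clockwise from north.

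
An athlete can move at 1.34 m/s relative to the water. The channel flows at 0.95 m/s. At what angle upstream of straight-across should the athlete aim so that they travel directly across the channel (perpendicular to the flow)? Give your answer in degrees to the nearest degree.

To cancel the current, the upstream component of the athlete's velocity must equal the flow: 1.34 sin θ = 0.95.
sin θ = 0.95 / 1.34 = 0.7090.
θ = arcsin(0.7090) = 45.150°.

45°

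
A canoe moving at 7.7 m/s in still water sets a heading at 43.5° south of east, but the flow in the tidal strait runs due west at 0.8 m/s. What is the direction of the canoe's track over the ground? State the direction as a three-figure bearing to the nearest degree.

Taking east as x and north as y: velocity relative to the water = (5.585, -5.300) m/s; the water relative to ground = (-0.800, 0.000) m/s.
Velocity relative to ground = (5.585, -5.300) + (-0.800, 0.000) = (4.785, -5.300) m/s.
Bearing = atan2(4.79, -5.30) = 137.92° clockwise from north.

138°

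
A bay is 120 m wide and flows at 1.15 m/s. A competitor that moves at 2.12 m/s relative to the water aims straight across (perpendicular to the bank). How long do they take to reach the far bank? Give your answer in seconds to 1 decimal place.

The component of the competitor's velocity perpendicular to the bank is 2.12 m/s.
The flow acts along the bank and has no component across it.
Time = 120 / 2.120 = 56.604 s.

56.6 s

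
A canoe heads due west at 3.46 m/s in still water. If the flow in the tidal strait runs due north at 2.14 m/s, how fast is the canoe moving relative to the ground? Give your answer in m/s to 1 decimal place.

Taking east as x and north as y: velocity relative to the water = (-3.460, 0.000) m/s; the water relative to ground = (0.000, 2.140) m/s.
Velocity relative to ground = (-3.460, 0.000) + (0.000, 2.140) = (-3.460, 2.140) m/s.
Speed = |(-3.460, 2.140)| = 4.068 m/s.

4.1 m/s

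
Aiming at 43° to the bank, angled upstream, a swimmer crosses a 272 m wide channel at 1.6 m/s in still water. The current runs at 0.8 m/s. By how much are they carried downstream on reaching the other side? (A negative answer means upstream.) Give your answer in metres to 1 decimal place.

-92.3 m

Perpendicular speed = 1.091 m/s; crossing time = 272 / 1.091 = 249.267 s.
Net downstream speed = -0.370 m/s.
Drift = -0.370 × 249.267 = -92.270 m (upstream).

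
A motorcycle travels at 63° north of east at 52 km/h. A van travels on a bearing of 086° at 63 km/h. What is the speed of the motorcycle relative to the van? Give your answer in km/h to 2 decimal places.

57.43 km/h

Taking east as x and north as y: motorcycle velocity = (23.608, 46.332) km/h; van velocity = (62.847, 4.395) km/h.
Velocity of motorcycle relative to van = (23.608, 46.332) − (62.847, 4.395) = (-39.239, 41.938) km/h.
Magnitude = |(-39.239, 41.938)| = 57.432 km/h.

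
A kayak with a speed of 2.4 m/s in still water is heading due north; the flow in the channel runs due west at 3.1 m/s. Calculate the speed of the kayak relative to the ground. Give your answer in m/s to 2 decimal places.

Taking east as x and north as y: velocity relative to the water = (0.000, 2.400) m/s; the water relative to ground = (-3.100, 0.000) m/s.
Velocity relative to ground = (0.000, 2.400) + (-3.100, 0.000) = (-3.100, 2.400) m/s.
Speed = |(-3.100, 2.400)| = 3.920 m/s.

3.92 m/s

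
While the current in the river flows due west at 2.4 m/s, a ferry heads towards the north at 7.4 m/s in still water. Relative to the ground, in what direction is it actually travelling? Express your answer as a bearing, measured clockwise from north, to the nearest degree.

342°

Taking east as x and north as y: velocity relative to the water = (0.000, 7.400) m/s; the water relative to ground = (-2.400, 0.000) m/s.
Velocity relative to ground = (0.000, 7.400) + (-2.400, 0.000) = (-2.400, 7.400) m/s.
Bearing = atan2(-2.40, 7.40) = 342.03° clockwise from north.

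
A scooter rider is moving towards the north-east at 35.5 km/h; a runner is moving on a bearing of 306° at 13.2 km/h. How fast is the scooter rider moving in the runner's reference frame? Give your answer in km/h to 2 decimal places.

Taking east as x and north as y: scooter rider velocity = (25.102, 25.102) km/h; runner velocity = (-10.679, 7.759) km/h.
Velocity of scooter rider relative to runner = (25.102, 25.102) − (-10.679, 7.759) = (35.781, 17.344) km/h.
Magnitude = |(35.781, 17.344)| = 39.763 km/h.

39.76 km/h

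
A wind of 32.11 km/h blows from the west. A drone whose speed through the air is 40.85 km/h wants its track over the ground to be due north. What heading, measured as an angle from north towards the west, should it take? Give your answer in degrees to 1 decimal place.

The wind pushes perpendicular to the desired track; the heading must have a component into the wind equal to 32.11 km/h: 40.85 sin θ = 32.11.
sin θ = 0.7860, so θ = 51.818°.

51.8°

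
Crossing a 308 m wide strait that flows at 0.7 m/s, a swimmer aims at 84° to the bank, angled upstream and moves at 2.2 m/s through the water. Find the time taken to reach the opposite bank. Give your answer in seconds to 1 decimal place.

140.8 s

The component of the swimmer's velocity perpendicular to the bank is 2.2 × sin 84° = 2.188 m/s.
The flow acts along the bank and has no component across it.
Time = 308 / 2.188 = 140.771 s.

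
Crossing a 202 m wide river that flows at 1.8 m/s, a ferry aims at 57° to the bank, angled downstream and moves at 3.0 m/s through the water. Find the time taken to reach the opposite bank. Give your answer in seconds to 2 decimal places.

80.29 s

The component of the ferry's velocity perpendicular to the bank is 3.0 × sin 57° = 2.516 m/s.
The current is parallel to the bank, so it does not affect the crossing time.
Time = 202 / 2.516 = 80.286 s.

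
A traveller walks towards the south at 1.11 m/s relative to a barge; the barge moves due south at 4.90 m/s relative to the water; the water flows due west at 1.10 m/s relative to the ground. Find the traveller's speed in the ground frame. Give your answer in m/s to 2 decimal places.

6.11 m/s

In east/north components (m/s): traveller relative to barge = (0.000, -1.110); barge relative to water = (0.000, -4.900); water relative to ground = (-1.100, 0.000).
Sum = (-1.100, -6.010) m/s.
Speed = |(-1.100, -6.010)| = 6.110 m/s.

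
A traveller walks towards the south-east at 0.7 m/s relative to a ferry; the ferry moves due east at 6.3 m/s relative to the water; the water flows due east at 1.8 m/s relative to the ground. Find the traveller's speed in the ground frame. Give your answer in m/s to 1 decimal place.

In east/north components (m/s): traveller relative to ferry = (0.495, -0.495); ferry relative to water = (6.300, 0.000); water relative to ground = (1.800, 0.000).
Sum = (8.595, -0.495) m/s.
Speed = |(8.595, -0.495)| = 8.609 m/s.

8.6 m/s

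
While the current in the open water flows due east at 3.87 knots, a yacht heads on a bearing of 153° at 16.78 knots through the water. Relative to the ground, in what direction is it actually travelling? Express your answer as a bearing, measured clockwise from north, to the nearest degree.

Taking east as x and north as y: velocity relative to the water = (7.618, -14.951) knots; the water relative to ground = (3.870, 0.000) knots.
Velocity relative to ground = (7.618, -14.951) + (3.870, 0.000) = (11.488, -14.951) knots.
Bearing = atan2(11.49, -14.95) = 142.46° clockwise from north.

142°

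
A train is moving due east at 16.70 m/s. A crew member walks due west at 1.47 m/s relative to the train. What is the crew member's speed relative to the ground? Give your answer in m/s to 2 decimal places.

Taking east as x and north as y: train velocity = (16.700, 0.000) m/s; crew member velocity relative to train = (-1.470, 0.000) m/s.
Velocity relative to ground = (16.700, 0.000) + (-1.470, 0.000) = (15.230, 0.000) m/s.
Speed = |(15.230, 0.000)| = 15.230 m/s.

15.23 m/s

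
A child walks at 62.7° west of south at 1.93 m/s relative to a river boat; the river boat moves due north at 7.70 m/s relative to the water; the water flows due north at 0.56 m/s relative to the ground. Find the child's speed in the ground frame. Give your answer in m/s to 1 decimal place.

7.6 m/s

In east/north components (m/s): child relative to river boat = (-1.715, -0.885); river boat relative to water = (0.000, 7.700); water relative to ground = (0.000, 0.560).
Sum = (-1.715, 7.375) m/s.
Speed = |(-1.715, 7.375)| = 7.572 m/s.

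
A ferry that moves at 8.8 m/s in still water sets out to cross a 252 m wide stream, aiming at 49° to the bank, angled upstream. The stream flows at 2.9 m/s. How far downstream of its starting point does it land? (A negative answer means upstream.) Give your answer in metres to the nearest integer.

-109 m

Perpendicular speed = 6.641 m/s; crossing time = 252 / 6.641 = 37.944 s.
Net downstream speed = -2.873 m/s.
Drift = -2.873 × 37.944 = -109.024 m (upstream).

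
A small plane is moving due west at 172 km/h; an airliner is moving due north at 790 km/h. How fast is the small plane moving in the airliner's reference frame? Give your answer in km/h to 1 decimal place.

Taking east as x and north as y: small plane velocity = (-172.000, 0.000) km/h; airliner velocity = (0.000, 790.000) km/h.
Velocity of small plane relative to airliner = (-172.000, 0.000) − (0.000, 790.000) = (-172.000, -790.000) km/h.
Magnitude = |(-172.000, -790.000)| = 808.507 km/h.

808.5 km/h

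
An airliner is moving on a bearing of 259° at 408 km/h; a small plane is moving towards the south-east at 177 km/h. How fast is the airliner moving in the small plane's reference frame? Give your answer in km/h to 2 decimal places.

527.79 km/h

Taking east as x and north as y: airliner velocity = (-400.504, -77.850) km/h; small plane velocity = (125.158, -125.158) km/h.
Velocity of airliner relative to small plane = (-400.504, -77.850) − (125.158, -125.158) = (-525.662, 47.308) km/h.
Magnitude = |(-525.662, 47.308)| = 527.786 km/h.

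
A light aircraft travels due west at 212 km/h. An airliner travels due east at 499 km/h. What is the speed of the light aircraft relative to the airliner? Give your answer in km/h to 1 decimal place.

711.0 km/h

Taking east as x and north as y: light aircraft velocity = (-212.000, 0.000) km/h; airliner velocity = (499.000, 0.000) km/h.
Velocity of light aircraft relative to airliner = (-212.000, 0.000) − (499.000, 0.000) = (-711.000, 0.000) km/h.
Magnitude = |(-711.000, 0.000)| = 711.000 km/h.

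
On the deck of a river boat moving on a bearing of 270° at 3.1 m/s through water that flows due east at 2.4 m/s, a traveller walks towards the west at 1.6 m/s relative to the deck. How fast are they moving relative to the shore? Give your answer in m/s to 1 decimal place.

2.3 m/s

In east/north components (m/s): traveller relative to river boat = (-1.600, 0.000); river boat relative to water = (-3.100, 0.000); water relative to ground = (2.400, 0.000).
Sum = (-2.300, 0.000) m/s.
Speed = |(-2.300, 0.000)| = 2.300 m/s.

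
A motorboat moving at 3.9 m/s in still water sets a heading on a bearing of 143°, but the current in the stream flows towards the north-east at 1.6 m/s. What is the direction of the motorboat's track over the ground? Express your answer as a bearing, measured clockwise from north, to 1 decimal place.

Taking east as x and north as y: velocity relative to the water = (2.347, -3.115) m/s; the water relative to ground = (1.131, 1.131) m/s.
Velocity relative to ground = (2.347, -3.115) + (1.131, 1.131) = (3.478, -1.983) m/s.
Bearing = atan2(3.48, -1.98) = 119.69° clockwise from north.

119.7°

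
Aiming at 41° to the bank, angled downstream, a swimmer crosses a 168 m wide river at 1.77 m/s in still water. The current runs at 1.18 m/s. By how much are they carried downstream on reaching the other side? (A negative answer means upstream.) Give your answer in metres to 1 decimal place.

Perpendicular speed = 1.161 m/s; crossing time = 168 / 1.161 = 144.675 s.
Net downstream speed = 2.516 m/s.
Drift = 2.516 × 144.675 = 363.978 m (downstream).

364.0 m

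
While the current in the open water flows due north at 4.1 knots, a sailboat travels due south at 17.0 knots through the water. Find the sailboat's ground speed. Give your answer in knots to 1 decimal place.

Taking east as x and north as y: velocity relative to the water = (0.000, -17.000) knots; the water relative to ground = (0.000, 4.100) knots.
Velocity relative to ground = (0.000, -17.000) + (0.000, 4.100) = (0.000, -12.900) knots.
Speed = |(0.000, -12.900)| = 12.900 knots.

12.9 knots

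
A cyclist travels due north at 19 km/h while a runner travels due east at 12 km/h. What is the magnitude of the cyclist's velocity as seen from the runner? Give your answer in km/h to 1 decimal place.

22.5 km/h

Taking east as x and north as y: cyclist velocity = (0.000, 19.000) km/h; runner velocity = (12.000, 0.000) km/h.
Velocity of cyclist relative to runner = (0.000, 19.000) − (12.000, 0.000) = (-12.000, 19.000) km/h.
Magnitude = |(-12.000, 19.000)| = 22.472 km/h.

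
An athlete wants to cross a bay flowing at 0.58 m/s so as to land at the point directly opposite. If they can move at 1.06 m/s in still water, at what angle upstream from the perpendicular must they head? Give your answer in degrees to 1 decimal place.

33.2°

To cancel the current, the upstream component of the athlete's velocity must equal the flow: 1.06 sin θ = 0.58.
sin θ = 0.58 / 1.06 = 0.5472.
θ = arcsin(0.5472) = 33.173°.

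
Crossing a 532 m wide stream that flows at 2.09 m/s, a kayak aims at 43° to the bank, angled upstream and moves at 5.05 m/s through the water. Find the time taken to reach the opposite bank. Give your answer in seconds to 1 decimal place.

The component of the kayak's velocity perpendicular to the bank is 5.05 × sin 43° = 3.444 m/s.
The flow acts along the bank and has no component across it.
Time = 532 / 3.444 = 154.467 s.

154.5 s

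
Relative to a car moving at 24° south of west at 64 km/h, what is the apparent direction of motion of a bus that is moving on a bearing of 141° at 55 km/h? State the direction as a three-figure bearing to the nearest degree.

Taking east as x and north as y: bus velocity = (34.613, -42.743) km/h; car velocity = (-58.467, -26.031) km/h.
Velocity of bus relative to car = (34.613, -42.743) − (-58.467, -26.031) = (93.080, -16.712) km/h.
Bearing = atan2(93.08, -16.71) = 100.18° clockwise from north.

100°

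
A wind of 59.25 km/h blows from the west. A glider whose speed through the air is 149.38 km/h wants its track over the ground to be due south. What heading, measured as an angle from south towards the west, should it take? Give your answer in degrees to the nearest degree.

The wind pushes perpendicular to the desired track; the heading must have a component into the wind equal to 59.25 km/h: 149.38 sin θ = 59.25.
sin θ = 0.3966, so θ = 23.368°.

23°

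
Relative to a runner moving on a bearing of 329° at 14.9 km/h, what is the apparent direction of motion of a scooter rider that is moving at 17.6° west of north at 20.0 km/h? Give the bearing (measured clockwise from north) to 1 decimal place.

Taking east as x and north as y: scooter rider velocity = (-6.047, 19.064) km/h; runner velocity = (-7.674, 12.772) km/h.
Velocity of scooter rider relative to runner = (-6.047, 19.064) − (-7.674, 12.772) = (1.627, 6.292) km/h.
Bearing = atan2(1.63, 6.29) = 14.50° clockwise from north.

014.5°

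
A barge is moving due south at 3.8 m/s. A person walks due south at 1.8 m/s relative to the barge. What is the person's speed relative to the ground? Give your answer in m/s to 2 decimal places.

Taking east as x and north as y: barge velocity = (0.000, -3.800) m/s; person velocity relative to barge = (0.000, -1.800) m/s.
Velocity relative to ground = (0.000, -3.800) + (0.000, -1.800) = (0.000, -5.600) m/s.
Speed = |(0.000, -5.600)| = 5.600 m/s.

5.60 m/s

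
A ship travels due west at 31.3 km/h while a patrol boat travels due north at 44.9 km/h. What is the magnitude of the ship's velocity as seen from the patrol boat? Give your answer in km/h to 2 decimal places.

54.73 km/h

Taking east as x and north as y: ship velocity = (-31.300, 0.000) km/h; patrol boat velocity = (0.000, 44.900) km/h.
Velocity of ship relative to patrol boat = (-31.300, 0.000) − (0.000, 44.900) = (-31.300, -44.900) km/h.
Magnitude = |(-31.300, -44.900)| = 54.733 km/h.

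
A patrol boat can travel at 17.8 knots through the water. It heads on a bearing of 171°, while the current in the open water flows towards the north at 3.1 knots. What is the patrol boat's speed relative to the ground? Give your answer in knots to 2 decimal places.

14.75 knots

Taking east as x and north as y: velocity relative to the water = (2.785, -17.581) knots; the water relative to ground = (0.000, 3.100) knots.
Velocity relative to ground = (2.785, -17.581) + (0.000, 3.100) = (2.785, -14.481) knots.
Speed = |(2.785, -14.481)| = 14.746 knots.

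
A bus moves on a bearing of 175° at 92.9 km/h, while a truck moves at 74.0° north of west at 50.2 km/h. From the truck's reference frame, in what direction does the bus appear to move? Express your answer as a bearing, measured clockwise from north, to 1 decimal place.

Taking east as x and north as y: bus velocity = (8.097, -92.546) km/h; truck velocity = (-13.837, 48.255) km/h.
Velocity of bus relative to truck = (8.097, -92.546) − (-13.837, 48.255) = (21.934, -140.802) km/h.
Bearing = atan2(21.93, -140.80) = 171.15° clockwise from north.

171.1°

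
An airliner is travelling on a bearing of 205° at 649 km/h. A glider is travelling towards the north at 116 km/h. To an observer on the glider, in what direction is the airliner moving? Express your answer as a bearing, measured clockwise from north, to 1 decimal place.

Taking east as x and north as y: airliner velocity = (-274.279, -588.194) km/h; glider velocity = (0.000, 116.000) km/h.
Velocity of airliner relative to glider = (-274.279, -588.194) − (0.000, 116.000) = (-274.279, -704.194) km/h.
Bearing = atan2(-274.28, -704.19) = 201.28° clockwise from north.

201.3°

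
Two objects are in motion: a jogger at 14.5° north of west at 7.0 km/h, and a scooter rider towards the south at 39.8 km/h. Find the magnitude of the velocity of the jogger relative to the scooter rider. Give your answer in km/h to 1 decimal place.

42.1 km/h

Taking east as x and north as y: jogger velocity = (-6.777, 1.753) km/h; scooter rider velocity = (0.000, -39.800) km/h.
Velocity of jogger relative to scooter rider = (-6.777, 1.753) − (0.000, -39.800) = (-6.777, 41.553) km/h.
Magnitude = |(-6.777, 41.553)| = 42.102 km/h.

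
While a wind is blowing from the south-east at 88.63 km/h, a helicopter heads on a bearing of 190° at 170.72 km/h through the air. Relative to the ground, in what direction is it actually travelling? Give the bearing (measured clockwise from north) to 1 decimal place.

221.2°

Taking east as x and north as y: velocity relative to the air = (-29.645, -168.126) km/h; the air relative to ground = (-62.671, 62.671) km/h.
Velocity relative to ground = (-29.645, -168.126) + (-62.671, 62.671) = (-92.316, -105.456) km/h.
Bearing = atan2(-92.32, -105.46) = 221.20° clockwise from north.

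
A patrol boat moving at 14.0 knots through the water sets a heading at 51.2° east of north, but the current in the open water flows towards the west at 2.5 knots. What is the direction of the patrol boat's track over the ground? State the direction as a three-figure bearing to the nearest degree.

044°

Taking east as x and north as y: velocity relative to the water = (10.911, 8.772) knots; the water relative to ground = (-2.500, 0.000) knots.
Velocity relative to ground = (10.911, 8.772) + (-2.500, 0.000) = (8.411, 8.772) knots.
Bearing = atan2(8.41, 8.77) = 43.79° clockwise from north.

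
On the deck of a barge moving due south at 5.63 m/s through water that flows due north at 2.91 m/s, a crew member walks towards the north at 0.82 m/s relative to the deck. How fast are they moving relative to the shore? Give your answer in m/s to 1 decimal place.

In east/north components (m/s): crew member relative to barge = (0.000, 0.820); barge relative to water = (0.000, -5.630); water relative to ground = (0.000, 2.910).
Sum = (0.000, -1.900) m/s.
Speed = |(0.000, -1.900)| = 1.900 m/s.

1.9 m/s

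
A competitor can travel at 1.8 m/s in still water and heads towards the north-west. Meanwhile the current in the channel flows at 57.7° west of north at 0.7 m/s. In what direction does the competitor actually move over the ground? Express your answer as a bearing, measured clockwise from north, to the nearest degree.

311°

Taking east as x and north as y: velocity relative to the water = (-1.273, 1.273) m/s; the water relative to ground = (-0.592, 0.374) m/s.
Velocity relative to ground = (-1.273, 1.273) + (-0.592, 0.374) = (-1.864, 1.647) m/s.
Bearing = atan2(-1.86, 1.65) = 311.45° clockwise from north.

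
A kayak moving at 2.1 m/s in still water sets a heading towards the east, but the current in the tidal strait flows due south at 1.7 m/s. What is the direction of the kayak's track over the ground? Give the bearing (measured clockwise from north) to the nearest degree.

Taking east as x and north as y: velocity relative to the water = (2.100, 0.000) m/s; the water relative to ground = (0.000, -1.700) m/s.
Velocity relative to ground = (2.100, 0.000) + (0.000, -1.700) = (2.100, -1.700) m/s.
Bearing = atan2(2.10, -1.70) = 128.99° clockwise from north.

129°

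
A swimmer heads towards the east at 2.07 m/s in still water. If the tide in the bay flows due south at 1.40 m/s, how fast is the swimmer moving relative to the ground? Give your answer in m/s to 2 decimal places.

2.50 m/s

Taking east as x and north as y: velocity relative to the water = (2.070, 0.000) m/s; the water relative to ground = (0.000, -1.400) m/s.
Velocity relative to ground = (2.070, 0.000) + (0.000, -1.400) = (2.070, -1.400) m/s.
Speed = |(2.070, -1.400)| = 2.499 m/s.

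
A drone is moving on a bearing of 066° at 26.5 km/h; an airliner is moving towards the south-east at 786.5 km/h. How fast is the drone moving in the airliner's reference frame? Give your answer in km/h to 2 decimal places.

777.40 km/h

Taking east as x and north as y: drone velocity = (24.209, 10.779) km/h; airliner velocity = (556.139, -556.139) km/h.
Velocity of drone relative to airliner = (24.209, 10.779) − (556.139, -556.139) = (-531.931, 566.918) km/h.
Magnitude = |(-531.931, 566.918)| = 777.397 km/h.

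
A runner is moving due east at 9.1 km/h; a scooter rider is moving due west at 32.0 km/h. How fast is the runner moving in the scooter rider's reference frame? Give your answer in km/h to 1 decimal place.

Taking east as x and north as y: runner velocity = (9.100, 0.000) km/h; scooter rider velocity = (-32.000, 0.000) km/h.
Velocity of runner relative to scooter rider = (9.100, 0.000) − (-32.000, 0.000) = (41.100, 0.000) km/h.
Magnitude = |(41.100, 0.000)| = 41.100 km/h.

41.1 km/h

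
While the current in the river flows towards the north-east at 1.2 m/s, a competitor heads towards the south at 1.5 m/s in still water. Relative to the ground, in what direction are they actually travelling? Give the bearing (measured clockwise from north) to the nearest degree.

128°

Taking east as x and north as y: velocity relative to the water = (0.000, -1.500) m/s; the water relative to ground = (0.849, 0.849) m/s.
Velocity relative to ground = (0.000, -1.500) + (0.849, 0.849) = (0.849, -0.651) m/s.
Bearing = atan2(0.85, -0.65) = 127.52° clockwise from north.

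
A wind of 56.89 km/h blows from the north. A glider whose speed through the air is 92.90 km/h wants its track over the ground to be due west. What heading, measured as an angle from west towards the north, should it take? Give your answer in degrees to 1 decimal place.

The wind pushes perpendicular to the desired track; the heading must have a component into the wind equal to 56.89 km/h: 92.90 sin θ = 56.89.
sin θ = 0.6124, so θ = 37.762°.

37.8°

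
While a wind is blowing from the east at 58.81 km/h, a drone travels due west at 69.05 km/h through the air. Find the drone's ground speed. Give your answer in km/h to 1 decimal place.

Taking east as x and north as y: velocity relative to the air = (-69.050, 0.000) km/h; the air relative to ground = (-58.810, 0.000) km/h.
Velocity relative to ground = (-69.050, 0.000) + (-58.810, 0.000) = (-127.860, 0.000) km/h.
Speed = |(-127.860, 0.000)| = 127.860 km/h.

127.9 km/h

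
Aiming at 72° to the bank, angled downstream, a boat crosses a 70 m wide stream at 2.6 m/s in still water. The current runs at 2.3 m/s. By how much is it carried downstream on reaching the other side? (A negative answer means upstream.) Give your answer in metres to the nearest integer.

88 m

Perpendicular speed = 2.473 m/s; crossing time = 70 / 2.473 = 28.309 s.
Net downstream speed = 3.103 m/s.
Drift = 3.103 × 28.309 = 87.854 m (downstream).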